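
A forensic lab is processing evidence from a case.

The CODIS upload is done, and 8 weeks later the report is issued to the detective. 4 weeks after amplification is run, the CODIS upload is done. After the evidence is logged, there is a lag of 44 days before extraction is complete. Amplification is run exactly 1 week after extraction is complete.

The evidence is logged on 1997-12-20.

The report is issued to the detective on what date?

1998-05-04

The evidence is logged: Dec 20, 1997.
Extraction is complete: Dec 20, 1997 + 44 days = Feb 2, 1998.
Amplification is run: Feb 2, 1998 + 1 week = Feb 9, 1998.
The CODIS upload is done: Feb 9, 1998 + 4 weeks = Mar 9, 1998.
The report is issued to the detective: Mar 9, 1998 + 8 weeks = May 4, 1998.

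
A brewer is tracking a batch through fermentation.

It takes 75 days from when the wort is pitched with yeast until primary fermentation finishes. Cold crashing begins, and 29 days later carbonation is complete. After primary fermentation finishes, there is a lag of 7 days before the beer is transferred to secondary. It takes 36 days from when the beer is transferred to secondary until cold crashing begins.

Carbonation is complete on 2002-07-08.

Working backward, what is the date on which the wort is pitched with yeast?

Carbonation is complete: Jul 8, 2002.
Cold crashing begins: Jul 8, 2002 − 29 days = Jun 9, 2002.
The beer is transferred to secondary: Jun 9, 2002 − 36 days = May 4, 2002.
Primary fermentation finishes: May 4, 2002 − 7 days = Apr 27, 2002.
The wort is pitched with yeast: Apr 27, 2002 − 75 days = Feb 11, 2002.

2002-02-11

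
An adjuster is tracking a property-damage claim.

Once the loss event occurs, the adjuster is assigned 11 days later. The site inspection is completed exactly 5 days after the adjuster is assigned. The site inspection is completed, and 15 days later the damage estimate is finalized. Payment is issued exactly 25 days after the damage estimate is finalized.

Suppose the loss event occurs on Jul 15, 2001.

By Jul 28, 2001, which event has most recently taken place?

The adjuster is assigned

The loss event occurs: Jul 15, 2001.
The adjuster is assigned: Jul 15, 2001 + 11 days = Jul 26, 2001.
The site inspection is completed: Jul 26, 2001 + 5 days = Jul 31, 2001.
The damage estimate is finalized: Jul 31, 2001 + 15 days = Aug 15, 2001.
Payment is issued: Aug 15, 2001 + 25 days = Sep 9, 2001.
Jul 28, 2001 falls between when the adjuster is assigned (Jul 26, 2001) and when the site inspection is completed (Jul 31, 2001).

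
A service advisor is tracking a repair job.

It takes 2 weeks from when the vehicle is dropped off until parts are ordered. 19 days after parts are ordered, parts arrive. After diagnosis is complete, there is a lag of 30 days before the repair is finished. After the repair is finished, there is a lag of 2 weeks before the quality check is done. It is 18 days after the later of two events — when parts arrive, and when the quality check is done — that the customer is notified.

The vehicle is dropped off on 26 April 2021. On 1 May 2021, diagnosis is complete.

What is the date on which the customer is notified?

2 July 2021

The vehicle is dropped off: Apr 26, 2021.
Parts are ordered: Apr 26, 2021 + 2 weeks = May 10, 2021.
Parts arrive: May 10, 2021 + 19 days = May 29, 2021.
Diagnosis is complete: May 1, 2021.
The repair is finished: May 1, 2021 + 30 days = May 31, 2021.
The quality check is done: May 31, 2021 + 2 weeks = Jun 14, 2021.
Both prerequisites met — parts arrive (May 29, 2021), the quality check is done (Jun 14, 2021); the later is Jun 14, 2021.
The customer is notified: Jun 14, 2021 + 18 days = Jul 2, 2021.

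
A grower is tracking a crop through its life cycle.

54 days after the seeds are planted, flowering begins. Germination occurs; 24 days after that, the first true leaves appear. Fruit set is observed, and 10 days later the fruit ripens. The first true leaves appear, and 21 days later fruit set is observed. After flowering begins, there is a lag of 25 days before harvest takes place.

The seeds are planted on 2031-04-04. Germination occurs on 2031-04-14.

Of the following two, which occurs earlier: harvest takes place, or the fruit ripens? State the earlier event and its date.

The seeds are planted: Apr 4, 2031.
Flowering begins: Apr 4, 2031 + 54 days = May 28, 2031.
Harvest takes place: May 28, 2031 + 25 days = Jun 22, 2031.
Germination occurs: Apr 14, 2031.
The first true leaves appear: Apr 14, 2031 + 24 days = May 8, 2031.
Fruit set is observed: May 8, 2031 + 21 days = May 29, 2031.
The fruit ripens: May 29, 2031 + 10 days = Jun 8, 2031.
Comparing: harvest takes place on Jun 22, 2031 vs the fruit ripens on Jun 8, 2031. Earlier: the fruit ripens.

The fruit ripens — 2031-06-08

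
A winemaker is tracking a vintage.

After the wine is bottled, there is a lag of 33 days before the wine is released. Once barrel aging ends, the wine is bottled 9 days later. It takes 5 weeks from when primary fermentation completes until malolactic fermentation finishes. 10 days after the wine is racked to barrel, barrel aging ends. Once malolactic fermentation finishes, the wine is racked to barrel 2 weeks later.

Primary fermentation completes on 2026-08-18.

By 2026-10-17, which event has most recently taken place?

Barrel aging ends

Primary fermentation completes: Aug 18, 2026.
Malolactic fermentation finishes: Aug 18, 2026 + 5 weeks = Sep 22, 2026.
The wine is racked to barrel: Sep 22, 2026 + 2 weeks = Oct 6, 2026.
Barrel aging ends: Oct 6, 2026 + 10 days = Oct 16, 2026.
The wine is bottled: Oct 16, 2026 + 9 days = Oct 25, 2026.
The wine is released: Oct 25, 2026 + 33 days = Nov 27, 2026.
Oct 17, 2026 falls between when barrel aging ends (Oct 16, 2026) and when the wine is bottled (Oct 25, 2026).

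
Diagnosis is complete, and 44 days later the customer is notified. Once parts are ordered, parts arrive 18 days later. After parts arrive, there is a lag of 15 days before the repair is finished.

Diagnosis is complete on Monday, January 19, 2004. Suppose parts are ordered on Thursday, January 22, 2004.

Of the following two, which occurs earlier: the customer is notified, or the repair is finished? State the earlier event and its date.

Diagnosis is complete: Jan 19, 2004.
The customer is notified: Jan 19, 2004 + 44 days = Mar 3, 2004.
Parts are ordered: Jan 22, 2004.
Parts arrive: Jan 22, 2004 + 18 days = Feb 9, 2004.
The repair is finished: Feb 9, 2004 + 15 days = Feb 24, 2004.
Comparing: the customer is notified on Mar 3, 2004 vs the repair is finished on Feb 24, 2004. Earlier: the repair is finished.

The repair is finished — Tuesday, February 24, 2004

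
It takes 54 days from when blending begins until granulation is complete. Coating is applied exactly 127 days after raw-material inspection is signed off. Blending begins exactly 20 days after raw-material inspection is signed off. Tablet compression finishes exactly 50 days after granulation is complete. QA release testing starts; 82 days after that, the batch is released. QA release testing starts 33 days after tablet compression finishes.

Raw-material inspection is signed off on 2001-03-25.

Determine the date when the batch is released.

2001-11-19

Raw-material inspection is signed off: Mar 25, 2001.
Blending begins: Mar 25, 2001 + 20 days = Apr 14, 2001.
Granulation is complete: Apr 14, 2001 + 54 days = Jun 7, 2001.
Tablet compression finishes: Jun 7, 2001 + 50 days = Jul 27, 2001.
QA release testing starts: Jul 27, 2001 + 33 days = Aug 29, 2001.
The batch is released: Aug 29, 2001 + 82 days = Nov 19, 2001.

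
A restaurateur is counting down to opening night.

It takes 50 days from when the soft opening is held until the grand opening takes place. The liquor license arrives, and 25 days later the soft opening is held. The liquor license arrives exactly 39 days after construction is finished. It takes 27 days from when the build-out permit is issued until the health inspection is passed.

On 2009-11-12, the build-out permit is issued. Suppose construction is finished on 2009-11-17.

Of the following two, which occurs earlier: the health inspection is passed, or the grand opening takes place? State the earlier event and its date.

The build-out permit is issued: Nov 12, 2009.
The health inspection is passed: Nov 12, 2009 + 27 days = Dec 9, 2009.
Construction is finished: Nov 17, 2009.
The liquor license arrives: Nov 17, 2009 + 39 days = Dec 26, 2009.
The soft opening is held: Dec 26, 2009 + 25 days = Jan 20, 2010.
The grand opening takes place: Jan 20, 2010 + 50 days = Mar 11, 2010.
Comparing: the health inspection is passed on Dec 9, 2009 vs the grand opening takes place on Mar 11, 2010. Earlier: the health inspection is passed.

The health inspection is passed — 2009-12-09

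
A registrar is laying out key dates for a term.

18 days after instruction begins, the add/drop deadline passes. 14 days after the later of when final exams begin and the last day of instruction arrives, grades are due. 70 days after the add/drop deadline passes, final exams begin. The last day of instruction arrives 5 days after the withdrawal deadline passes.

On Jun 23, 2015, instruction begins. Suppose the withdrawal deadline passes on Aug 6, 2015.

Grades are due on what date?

Oct 3, 2015

Instruction begins: Jun 23, 2015.
The add/drop deadline passes: Jun 23, 2015 + 18 days = Jul 11, 2015.
Final exams begin: Jul 11, 2015 + 70 days = Sep 19, 2015.
The withdrawal deadline passes: Aug 6, 2015.
The last day of instruction arrives: Aug 6, 2015 + 5 days = Aug 11, 2015.
Both prerequisites met — final exams begin (Sep 19, 2015), the last day of instruction arrives (Aug 11, 2015); the later is Sep 19, 2015.
Grades are due: Sep 19, 2015 + 14 days = Oct 3, 2015.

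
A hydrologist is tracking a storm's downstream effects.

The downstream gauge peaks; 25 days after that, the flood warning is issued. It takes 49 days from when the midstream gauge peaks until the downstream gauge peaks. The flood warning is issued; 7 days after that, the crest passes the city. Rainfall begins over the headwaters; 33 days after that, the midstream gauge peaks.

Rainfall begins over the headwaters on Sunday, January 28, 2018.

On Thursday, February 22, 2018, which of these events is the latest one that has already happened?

Rainfall begins over the headwaters

Rainfall begins over the headwaters: Jan 28, 2018.
The midstream gauge peaks: Jan 28, 2018 + 33 days = Mar 2, 2018.
The downstream gauge peaks: Mar 2, 2018 + 49 days = Apr 20, 2018.
The flood warning is issued: Apr 20, 2018 + 25 days = May 15, 2018.
The crest passes the city: May 15, 2018 + 7 days = May 22, 2018.
Feb 22, 2018 falls between when rainfall begins over the headwaters (Jan 28, 2018) and when the midstream gauge peaks (Mar 2, 2018).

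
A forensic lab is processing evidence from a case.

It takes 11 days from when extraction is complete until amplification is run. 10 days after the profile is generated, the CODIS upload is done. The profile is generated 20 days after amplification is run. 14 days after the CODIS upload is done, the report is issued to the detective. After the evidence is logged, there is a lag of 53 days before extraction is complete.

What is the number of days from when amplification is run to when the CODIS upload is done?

30 days

Causal path: amplification is run → the profile is generated → the CODIS upload is done.
Total delay along the path: 20 + 10 = 30 days.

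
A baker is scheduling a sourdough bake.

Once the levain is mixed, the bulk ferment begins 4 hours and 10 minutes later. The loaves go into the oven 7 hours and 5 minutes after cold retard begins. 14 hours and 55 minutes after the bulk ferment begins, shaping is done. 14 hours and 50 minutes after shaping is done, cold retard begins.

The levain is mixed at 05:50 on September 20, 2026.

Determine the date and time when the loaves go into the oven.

The levain is mixed: 05:50 Sep 20, 2026.
The bulk ferment begins: 05:50 Sep 20, 2026 + 4h10m = 10:00 Sep 20, 2026.
Shaping is done: 10:00 Sep 20, 2026 + 14h55m = 00:55 Sep 21, 2026.
Cold retard begins: 00:55 Sep 21, 2026 + 14h50m = 15:45 Sep 21, 2026.
The loaves go into the oven: 15:45 Sep 21, 2026 + 7h05m = 22:50 Sep 21, 2026.

22:50 on September 21, 2026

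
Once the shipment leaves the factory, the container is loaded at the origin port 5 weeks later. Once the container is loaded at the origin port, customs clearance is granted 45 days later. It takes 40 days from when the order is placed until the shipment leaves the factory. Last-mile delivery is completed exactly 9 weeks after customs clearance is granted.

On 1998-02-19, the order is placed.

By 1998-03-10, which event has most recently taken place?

The order is placed: Feb 19, 1998.
The shipment leaves the factory: Feb 19, 1998 + 40 days = Mar 31, 1998.
The container is loaded at the origin port: Mar 31, 1998 + 5 weeks = May 5, 1998.
Customs clearance is granted: May 5, 1998 + 45 days = Jun 19, 1998.
Last-mile delivery is completed: Jun 19, 1998 + 9 weeks = Aug 21, 1998.
Mar 10, 1998 falls between when the order is placed (Feb 19, 1998) and when the shipment leaves the factory (Mar 31, 1998).

The order is placed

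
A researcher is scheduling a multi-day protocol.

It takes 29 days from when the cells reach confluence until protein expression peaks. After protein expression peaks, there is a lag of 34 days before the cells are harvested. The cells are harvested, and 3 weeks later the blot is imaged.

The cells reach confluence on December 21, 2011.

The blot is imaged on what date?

The cells reach confluence: Dec 21, 2011.
Protein expression peaks: Dec 21, 2011 + 29 days = Jan 19, 2012.
The cells are harvested: Jan 19, 2012 + 34 days = Feb 22, 2012.
The blot is imaged: Feb 22, 2012 + 3 weeks = Mar 14, 2012.

March 14, 2012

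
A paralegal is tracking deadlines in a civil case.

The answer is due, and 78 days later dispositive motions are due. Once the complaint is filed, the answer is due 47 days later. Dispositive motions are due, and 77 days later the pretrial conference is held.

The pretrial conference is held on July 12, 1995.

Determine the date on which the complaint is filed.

The pretrial conference is held: Jul 12, 1995.
Dispositive motions are due: Jul 12, 1995 − 77 days = Apr 26, 1995.
The answer is due: Apr 26, 1995 − 78 days = Feb 7, 1995.
The complaint is filed: Feb 7, 1995 − 47 days = Dec 22, 1994.

December 22, 1994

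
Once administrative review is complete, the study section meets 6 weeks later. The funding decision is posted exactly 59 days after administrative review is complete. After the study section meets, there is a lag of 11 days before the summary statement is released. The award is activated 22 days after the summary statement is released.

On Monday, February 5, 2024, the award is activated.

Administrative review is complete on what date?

The award is activated: Feb 5, 2024.
The summary statement is released: Feb 5, 2024 − 22 days = Jan 14, 2024.
The study section meets: Jan 14, 2024 − 11 days = Jan 3, 2024.
Administrative review is complete: Jan 3, 2024 − 6 weeks = Nov 22, 2023.

Wednesday, November 22, 2023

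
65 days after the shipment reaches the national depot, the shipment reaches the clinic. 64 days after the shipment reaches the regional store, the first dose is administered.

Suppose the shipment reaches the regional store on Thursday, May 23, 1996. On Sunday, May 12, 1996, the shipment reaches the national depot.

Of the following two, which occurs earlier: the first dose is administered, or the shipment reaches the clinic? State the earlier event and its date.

The shipment reaches the clinic — Tuesday, July 16, 1996

The shipment reaches the regional store: May 23, 1996.
The first dose is administered: May 23, 1996 + 64 days = Jul 26, 1996.
The shipment reaches the national depot: May 12, 1996.
The shipment reaches the clinic: May 12, 1996 + 65 days = Jul 16, 1996.
Comparing: the first dose is administered on Jul 26, 1996 vs the shipment reaches the clinic on Jul 16, 1996. Earlier: the shipment reaches the clinic.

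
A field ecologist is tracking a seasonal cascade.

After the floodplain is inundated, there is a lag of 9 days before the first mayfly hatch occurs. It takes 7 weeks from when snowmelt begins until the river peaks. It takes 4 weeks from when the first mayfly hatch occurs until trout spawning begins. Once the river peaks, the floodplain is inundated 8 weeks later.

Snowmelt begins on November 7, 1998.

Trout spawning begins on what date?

March 29, 1999

Snowmelt begins: Nov 7, 1998.
The river peaks: Nov 7, 1998 + 7 weeks = Dec 26, 1998.
The floodplain is inundated: Dec 26, 1998 + 8 weeks = Feb 20, 1999.
The first mayfly hatch occurs: Feb 20, 1999 + 9 days = Mar 1, 1999.
Trout spawning begins: Mar 1, 1999 + 4 weeks = Mar 29, 1999.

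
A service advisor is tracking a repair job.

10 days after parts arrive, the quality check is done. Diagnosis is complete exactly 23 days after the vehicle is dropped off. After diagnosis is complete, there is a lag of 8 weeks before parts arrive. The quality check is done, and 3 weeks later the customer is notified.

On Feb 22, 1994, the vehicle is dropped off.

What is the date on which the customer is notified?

Jun 12, 1994

The vehicle is dropped off: Feb 22, 1994.
Diagnosis is complete: Feb 22, 1994 + 23 days = Mar 17, 1994.
Parts arrive: Mar 17, 1994 + 8 weeks = May 12, 1994.
The quality check is done: May 12, 1994 + 10 days = May 22, 1994.
The customer is notified: May 22, 1994 + 3 weeks = Jun 12, 1994.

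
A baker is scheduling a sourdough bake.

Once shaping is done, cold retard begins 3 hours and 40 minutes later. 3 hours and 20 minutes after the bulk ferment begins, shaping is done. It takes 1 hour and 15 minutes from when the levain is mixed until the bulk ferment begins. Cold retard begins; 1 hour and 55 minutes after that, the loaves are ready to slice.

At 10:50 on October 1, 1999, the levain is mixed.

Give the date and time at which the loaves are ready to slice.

The levain is mixed: 10:50 Oct 1, 1999.
The bulk ferment begins: 10:50 Oct 1, 1999 + 1h15m = 12:05 Oct 1, 1999.
Shaping is done: 12:05 Oct 1, 1999 + 3h20m = 15:25 Oct 1, 1999.
Cold retard begins: 15:25 Oct 1, 1999 + 3h40m = 19:05 Oct 1, 1999.
The loaves are ready to slice: 19:05 Oct 1, 1999 + 1h55m = 21:00 Oct 1, 1999.

21:00 on October 1, 1999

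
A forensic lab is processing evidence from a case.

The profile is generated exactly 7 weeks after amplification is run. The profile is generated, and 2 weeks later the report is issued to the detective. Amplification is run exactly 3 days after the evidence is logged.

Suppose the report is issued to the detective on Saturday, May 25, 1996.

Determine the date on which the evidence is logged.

Wednesday, March 20, 1996

The report is issued to the detective: May 25, 1996.
The profile is generated: May 25, 1996 − 2 weeks = May 11, 1996.
Amplification is run: May 11, 1996 − 7 weeks = Mar 23, 1996.
The evidence is logged: Mar 23, 1996 − 3 days = Mar 20, 1996.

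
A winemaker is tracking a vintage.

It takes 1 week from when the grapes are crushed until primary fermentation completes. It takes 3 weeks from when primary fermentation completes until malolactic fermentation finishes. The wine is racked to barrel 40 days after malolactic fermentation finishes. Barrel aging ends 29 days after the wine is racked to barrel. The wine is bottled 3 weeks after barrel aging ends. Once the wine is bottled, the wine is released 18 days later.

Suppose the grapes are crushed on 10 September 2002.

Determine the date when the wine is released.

The grapes are crushed: Sep 10, 2002.
Primary fermentation completes: Sep 10, 2002 + 1 week = Sep 17, 2002.
Malolactic fermentation finishes: Sep 17, 2002 + 3 weeks = Oct 8, 2002.
The wine is racked to barrel: Oct 8, 2002 + 40 days = Nov 17, 2002.
Barrel aging ends: Nov 17, 2002 + 29 days = Dec 16, 2002.
The wine is bottled: Dec 16, 2002 + 3 weeks = Jan 6, 2003.
The wine is released: Jan 6, 2003 + 18 days = Jan 24, 2003.

24 January 2003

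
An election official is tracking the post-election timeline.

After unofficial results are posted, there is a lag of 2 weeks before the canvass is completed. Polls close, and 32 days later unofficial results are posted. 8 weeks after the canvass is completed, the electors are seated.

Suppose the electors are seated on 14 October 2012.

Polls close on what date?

4 July 2012

The electors are seated: Oct 14, 2012.
The canvass is completed: Oct 14, 2012 − 8 weeks = Aug 19, 2012.
Unofficial results are posted: Aug 19, 2012 − 2 weeks = Aug 5, 2012.
Polls close: Aug 5, 2012 − 32 days = Jul 4, 2012.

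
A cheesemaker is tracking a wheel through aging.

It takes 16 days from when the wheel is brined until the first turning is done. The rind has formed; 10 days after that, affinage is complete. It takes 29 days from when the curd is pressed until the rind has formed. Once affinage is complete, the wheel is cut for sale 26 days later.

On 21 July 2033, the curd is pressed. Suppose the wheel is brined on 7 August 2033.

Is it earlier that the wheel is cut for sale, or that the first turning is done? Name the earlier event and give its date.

The curd is pressed: Jul 21, 2033.
The rind has formed: Jul 21, 2033 + 29 days = Aug 19, 2033.
Affinage is complete: Aug 19, 2033 + 10 days = Aug 29, 2033.
The wheel is cut for sale: Aug 29, 2033 + 26 days = Sep 24, 2033.
The wheel is brined: Aug 7, 2033.
The first turning is done: Aug 7, 2033 + 16 days = Aug 23, 2033.
Comparing: the wheel is cut for sale on Sep 24, 2033 vs the first turning is done on Aug 23, 2033. Earlier: the first turning is done.

The first turning is done — 23 August 2033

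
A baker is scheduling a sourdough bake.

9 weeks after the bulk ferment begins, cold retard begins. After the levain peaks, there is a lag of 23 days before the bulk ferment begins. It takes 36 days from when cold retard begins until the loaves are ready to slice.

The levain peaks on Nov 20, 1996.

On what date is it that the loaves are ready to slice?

The levain peaks: Nov 20, 1996.
The bulk ferment begins: Nov 20, 1996 + 23 days = Dec 13, 1996.
Cold retard begins: Dec 13, 1996 + 9 weeks = Feb 14, 1997.
The loaves are ready to slice: Feb 14, 1997 + 36 days = Mar 22, 1997.

Mar 22, 1997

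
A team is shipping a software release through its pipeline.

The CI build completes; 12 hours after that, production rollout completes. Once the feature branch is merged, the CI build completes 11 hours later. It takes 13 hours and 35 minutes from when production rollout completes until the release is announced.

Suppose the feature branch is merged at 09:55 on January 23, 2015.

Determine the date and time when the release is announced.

The feature branch is merged: 09:55 Jan 23, 2015.
The CI build completes: 09:55 Jan 23, 2015 + 11h = 20:55 Jan 23, 2015.
Production rollout completes: 20:55 Jan 23, 2015 + 12h = 08:55 Jan 24, 2015.
The release is announced: 08:55 Jan 24, 2015 + 13h35m = 22:30 Jan 24, 2015.

22:30 on January 24, 2015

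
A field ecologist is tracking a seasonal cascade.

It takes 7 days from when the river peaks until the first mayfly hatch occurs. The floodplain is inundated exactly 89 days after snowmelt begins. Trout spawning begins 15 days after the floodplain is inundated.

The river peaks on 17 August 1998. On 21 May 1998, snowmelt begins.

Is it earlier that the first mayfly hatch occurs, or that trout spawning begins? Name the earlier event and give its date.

The river peaks: Aug 17, 1998.
The first mayfly hatch occurs: Aug 17, 1998 + 7 days = Aug 24, 1998.
Snowmelt begins: May 21, 1998.
The floodplain is inundated: May 21, 1998 + 89 days = Aug 18, 1998.
Trout spawning begins: Aug 18, 1998 + 15 days = Sep 2, 1998.
Comparing: the first mayfly hatch occurs on Aug 24, 1998 vs trout spawning begins on Sep 2, 1998. Earlier: the first mayfly hatch occurs.

The first mayfly hatch occurs — 24 August 1998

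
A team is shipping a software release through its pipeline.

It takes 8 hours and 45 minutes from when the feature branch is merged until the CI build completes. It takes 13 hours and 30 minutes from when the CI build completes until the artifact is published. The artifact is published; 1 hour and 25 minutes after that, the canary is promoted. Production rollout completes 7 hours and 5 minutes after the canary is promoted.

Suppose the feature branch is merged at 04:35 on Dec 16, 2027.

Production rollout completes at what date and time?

11:20 on Dec 17, 2027

The feature branch is merged: 04:35 Dec 16, 2027.
The CI build completes: 04:35 Dec 16, 2027 + 8h45m = 13:20 Dec 16, 2027.
The artifact is published: 13:20 Dec 16, 2027 + 13h30m = 02:50 Dec 17, 2027.
The canary is promoted: 02:50 Dec 17, 2027 + 1h25m = 04:15 Dec 17, 2027.
Production rollout completes: 04:15 Dec 17, 2027 + 7h05m = 11:20 Dec 17, 2027.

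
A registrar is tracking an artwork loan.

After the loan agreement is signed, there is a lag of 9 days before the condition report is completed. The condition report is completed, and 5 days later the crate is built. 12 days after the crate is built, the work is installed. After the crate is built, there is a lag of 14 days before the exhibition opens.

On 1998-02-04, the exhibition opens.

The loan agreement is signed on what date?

The exhibition opens: Feb 4, 1998.
The crate is built: Feb 4, 1998 − 14 days = Jan 21, 1998.
The condition report is completed: Jan 21, 1998 − 5 days = Jan 16, 1998.
The loan agreement is signed: Jan 16, 1998 − 9 days = Jan 7, 1998.

1998-01-07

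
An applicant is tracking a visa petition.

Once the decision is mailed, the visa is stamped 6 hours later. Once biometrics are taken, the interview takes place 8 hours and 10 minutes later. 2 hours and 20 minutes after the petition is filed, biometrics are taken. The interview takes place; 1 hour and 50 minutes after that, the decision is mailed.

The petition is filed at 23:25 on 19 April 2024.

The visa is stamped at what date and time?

17:45 on 20 April 2024

The petition is filed: 23:25 Apr 19, 2024.
Biometrics are taken: 23:25 Apr 19, 2024 + 2h20m = 01:45 Apr 20, 2024.
The interview takes place: 01:45 Apr 20, 2024 + 8h10m = 09:55 Apr 20, 2024.
The decision is mailed: 09:55 Apr 20, 2024 + 1h50m = 11:45 Apr 20, 2024.
The visa is stamped: 11:45 Apr 20, 2024 + 6h = 17:45 Apr 20, 2024.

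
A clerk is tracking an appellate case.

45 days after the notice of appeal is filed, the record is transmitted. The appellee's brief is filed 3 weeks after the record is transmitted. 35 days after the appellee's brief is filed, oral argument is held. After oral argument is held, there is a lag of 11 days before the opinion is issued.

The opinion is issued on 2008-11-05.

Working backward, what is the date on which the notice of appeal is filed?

The opinion is issued: Nov 5, 2008.
Oral argument is held: Nov 5, 2008 − 11 days = Oct 25, 2008.
The appellee's brief is filed: Oct 25, 2008 − 35 days = Sep 20, 2008.
The record is transmitted: Sep 20, 2008 − 3 weeks = Aug 30, 2008.
The notice of appeal is filed: Aug 30, 2008 − 45 days = Jul 16, 2008.

2008-07-16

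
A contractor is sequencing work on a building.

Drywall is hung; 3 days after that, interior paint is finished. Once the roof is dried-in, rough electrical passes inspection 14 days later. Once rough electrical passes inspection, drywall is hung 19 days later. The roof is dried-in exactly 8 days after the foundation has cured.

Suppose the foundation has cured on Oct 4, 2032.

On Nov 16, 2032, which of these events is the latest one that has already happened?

The foundation has cured: Oct 4, 2032.
The roof is dried-in: Oct 4, 2032 + 8 days = Oct 12, 2032.
Rough electrical passes inspection: Oct 12, 2032 + 14 days = Oct 26, 2032.
Drywall is hung: Oct 26, 2032 + 19 days = Nov 14, 2032.
Interior paint is finished: Nov 14, 2032 + 3 days = Nov 17, 2032.
Nov 16, 2032 falls between when drywall is hung (Nov 14, 2032) and when interior paint is finished (Nov 17, 2032).

Drywall is hung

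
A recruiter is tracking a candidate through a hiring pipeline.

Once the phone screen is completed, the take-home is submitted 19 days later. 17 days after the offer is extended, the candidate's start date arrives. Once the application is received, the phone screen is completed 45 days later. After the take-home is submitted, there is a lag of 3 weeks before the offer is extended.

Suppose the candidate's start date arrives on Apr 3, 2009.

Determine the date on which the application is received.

Dec 22, 2008

The candidate's start date arrives: Apr 3, 2009.
The offer is extended: Apr 3, 2009 − 17 days = Mar 17, 2009.
The take-home is submitted: Mar 17, 2009 − 3 weeks = Feb 24, 2009.
The phone screen is completed: Feb 24, 2009 − 19 days = Feb 5, 2009.
The application is received: Feb 5, 2009 − 45 days = Dec 22, 2008.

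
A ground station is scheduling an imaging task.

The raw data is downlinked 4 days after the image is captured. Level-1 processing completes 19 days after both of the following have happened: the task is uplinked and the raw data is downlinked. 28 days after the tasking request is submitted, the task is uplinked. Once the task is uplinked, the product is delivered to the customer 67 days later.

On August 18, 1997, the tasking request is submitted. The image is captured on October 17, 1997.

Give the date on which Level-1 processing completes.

November 9, 1997

The tasking request is submitted: Aug 18, 1997.
The task is uplinked: Aug 18, 1997 + 28 days = Sep 15, 1997.
The image is captured: Oct 17, 1997.
The raw data is downlinked: Oct 17, 1997 + 4 days = Oct 21, 1997.
Both prerequisites met — the task is uplinked (Sep 15, 1997), the raw data is downlinked (Oct 21, 1997); the later is Oct 21, 1997.
Level-1 processing completes: Oct 21, 1997 + 19 days = Nov 9, 1997.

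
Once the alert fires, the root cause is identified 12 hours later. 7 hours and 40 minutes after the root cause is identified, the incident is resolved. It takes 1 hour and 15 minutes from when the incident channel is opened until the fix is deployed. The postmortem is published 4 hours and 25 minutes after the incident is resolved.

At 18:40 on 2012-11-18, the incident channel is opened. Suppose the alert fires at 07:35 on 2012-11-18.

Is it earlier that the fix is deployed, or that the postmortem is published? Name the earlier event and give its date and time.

The fix is deployed — 19:55 on 2012-11-18

The incident channel is opened: 18:40 Nov 18, 2012.
The fix is deployed: 18:40 Nov 18, 2012 + 1h15m = 19:55 Nov 18, 2012.
The alert fires: 07:35 Nov 18, 2012.
The root cause is identified: 07:35 Nov 18, 2012 + 12h = 19:35 Nov 18, 2012.
The incident is resolved: 19:35 Nov 18, 2012 + 7h40m = 03:15 Nov 19, 2012.
The postmortem is published: 03:15 Nov 19, 2012 + 4h25m = 07:40 Nov 19, 2012.
Comparing: the fix is deployed at 19:55 Nov 18, 2012 vs the postmortem is published at 07:40 Nov 19, 2012. Earlier: the fix is deployed.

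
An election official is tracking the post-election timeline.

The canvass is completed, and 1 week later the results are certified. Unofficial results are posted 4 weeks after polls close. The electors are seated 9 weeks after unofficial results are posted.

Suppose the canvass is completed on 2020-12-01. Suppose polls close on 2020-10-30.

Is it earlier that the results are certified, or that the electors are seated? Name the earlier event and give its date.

The canvass is completed: Dec 1, 2020.
The results are certified: Dec 1, 2020 + 1 week = Dec 8, 2020.
Polls close: Oct 30, 2020.
Unofficial results are posted: Oct 30, 2020 + 4 weeks = Nov 27, 2020.
The electors are seated: Nov 27, 2020 + 9 weeks = Jan 29, 2021.
Comparing: the results are certified on Dec 8, 2020 vs the electors are seated on Jan 29, 2021. Earlier: the results are certified.

The results are certified — 2020-12-08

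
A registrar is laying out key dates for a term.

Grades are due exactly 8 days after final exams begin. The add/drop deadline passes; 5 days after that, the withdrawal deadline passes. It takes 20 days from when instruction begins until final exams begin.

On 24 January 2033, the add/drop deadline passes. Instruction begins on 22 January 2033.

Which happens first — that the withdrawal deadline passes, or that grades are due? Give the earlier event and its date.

The withdrawal deadline passes — 29 January 2033

The add/drop deadline passes: Jan 24, 2033.
The withdrawal deadline passes: Jan 24, 2033 + 5 days = Jan 29, 2033.
Instruction begins: Jan 22, 2033.
Final exams begin: Jan 22, 2033 + 20 days = Feb 11, 2033.
Grades are due: Feb 11, 2033 + 8 days = Feb 19, 2033.
Comparing: the withdrawal deadline passes on Jan 29, 2033 vs grades are due on Feb 19, 2033. Earlier: the withdrawal deadline passes.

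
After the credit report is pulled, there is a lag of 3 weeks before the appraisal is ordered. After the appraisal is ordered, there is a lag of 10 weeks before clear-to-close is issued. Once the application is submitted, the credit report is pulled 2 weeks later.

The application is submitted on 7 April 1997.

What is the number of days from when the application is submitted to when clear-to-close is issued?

105 days

Causal path: the application is submitted → the credit report is pulled → the appraisal is ordered → clear-to-close is issued.
Total delay along the path: 2 + 3 + 10 weeks = 15 weeks = 105 days.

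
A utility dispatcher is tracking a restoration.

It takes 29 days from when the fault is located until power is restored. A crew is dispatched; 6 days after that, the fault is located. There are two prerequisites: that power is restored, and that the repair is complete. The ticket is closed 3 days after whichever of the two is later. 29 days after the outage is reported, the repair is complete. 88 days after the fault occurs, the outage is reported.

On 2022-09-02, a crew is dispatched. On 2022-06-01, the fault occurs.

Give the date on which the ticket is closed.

A crew is dispatched: Sep 2, 2022.
The fault is located: Sep 2, 2022 + 6 days = Sep 8, 2022.
Power is restored: Sep 8, 2022 + 29 days = Oct 7, 2022.
The fault occurs: Jun 1, 2022.
The outage is reported: Jun 1, 2022 + 88 days = Aug 28, 2022.
The repair is complete: Aug 28, 2022 + 29 days = Sep 26, 2022.
Both prerequisites met — power is restored (Oct 7, 2022), the repair is complete (Sep 26, 2022); the later is Oct 7, 2022.
The ticket is closed: Oct 7, 2022 + 3 days = Oct 10, 2022.

2022-10-10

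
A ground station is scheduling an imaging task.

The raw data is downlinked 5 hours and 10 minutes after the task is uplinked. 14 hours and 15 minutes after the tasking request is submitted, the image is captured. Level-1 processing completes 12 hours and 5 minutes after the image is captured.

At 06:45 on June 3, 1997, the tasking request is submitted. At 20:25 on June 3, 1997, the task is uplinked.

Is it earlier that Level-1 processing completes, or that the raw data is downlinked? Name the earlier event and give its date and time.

The raw data is downlinked — 01:35 on June 4, 1997

The tasking request is submitted: 06:45 Jun 3, 1997.
The image is captured: 06:45 Jun 3, 1997 + 14h15m = 21:00 Jun 3, 1997.
Level-1 processing completes: 21:00 Jun 3, 1997 + 12h05m = 09:05 Jun 4, 1997.
The task is uplinked: 20:25 Jun 3, 1997.
The raw data is downlinked: 20:25 Jun 3, 1997 + 5h10m = 01:35 Jun 4, 1997.
Comparing: Level-1 processing completes at 09:05 Jun 4, 1997 vs the raw data is downlinked at 01:35 Jun 4, 1997. Earlier: the raw data is downlinked.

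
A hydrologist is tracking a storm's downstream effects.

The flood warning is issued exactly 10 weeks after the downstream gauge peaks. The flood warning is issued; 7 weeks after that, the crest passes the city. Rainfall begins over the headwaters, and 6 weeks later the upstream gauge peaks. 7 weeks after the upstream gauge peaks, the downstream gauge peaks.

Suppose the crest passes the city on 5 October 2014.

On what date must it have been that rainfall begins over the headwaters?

The crest passes the city: Oct 5, 2014.
The flood warning is issued: Oct 5, 2014 − 7 weeks = Aug 17, 2014.
The downstream gauge peaks: Aug 17, 2014 − 10 weeks = Jun 8, 2014.
The upstream gauge peaks: Jun 8, 2014 − 7 weeks = Apr 20, 2014.
Rainfall begins over the headwaters: Apr 20, 2014 − 6 weeks = Mar 9, 2014.

9 March 2014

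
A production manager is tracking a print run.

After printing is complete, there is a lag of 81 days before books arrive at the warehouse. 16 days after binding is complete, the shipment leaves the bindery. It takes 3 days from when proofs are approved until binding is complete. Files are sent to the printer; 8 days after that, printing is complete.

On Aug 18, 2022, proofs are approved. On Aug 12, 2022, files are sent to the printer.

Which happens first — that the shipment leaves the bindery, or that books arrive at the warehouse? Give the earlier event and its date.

The shipment leaves the bindery — Sep 6, 2022

Proofs are approved: Aug 18, 2022.
Binding is complete: Aug 18, 2022 + 3 days = Aug 21, 2022.
The shipment leaves the bindery: Aug 21, 2022 + 16 days = Sep 6, 2022.
Files are sent to the printer: Aug 12, 2022.
Printing is complete: Aug 12, 2022 + 8 days = Aug 20, 2022.
Books arrive at the warehouse: Aug 20, 2022 + 81 days = Nov 9, 2022.
Comparing: the shipment leaves the bindery on Sep 6, 2022 vs books arrive at the warehouse on Nov 9, 2022. Earlier: the shipment leaves the bindery.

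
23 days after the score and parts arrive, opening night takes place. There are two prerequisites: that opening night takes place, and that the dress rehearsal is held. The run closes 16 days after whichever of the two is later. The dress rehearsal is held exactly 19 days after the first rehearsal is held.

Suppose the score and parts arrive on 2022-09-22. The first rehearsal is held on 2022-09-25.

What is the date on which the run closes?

2022-10-31

The score and parts arrive: Sep 22, 2022.
Opening night takes place: Sep 22, 2022 + 23 days = Oct 15, 2022.
The first rehearsal is held: Sep 25, 2022.
The dress rehearsal is held: Sep 25, 2022 + 19 days = Oct 14, 2022.
Both prerequisites met — opening night takes place (Oct 15, 2022), the dress rehearsal is held (Oct 14, 2022); the later is Oct 15, 2022.
The run closes: Oct 15, 2022 + 16 days = Oct 31, 2022.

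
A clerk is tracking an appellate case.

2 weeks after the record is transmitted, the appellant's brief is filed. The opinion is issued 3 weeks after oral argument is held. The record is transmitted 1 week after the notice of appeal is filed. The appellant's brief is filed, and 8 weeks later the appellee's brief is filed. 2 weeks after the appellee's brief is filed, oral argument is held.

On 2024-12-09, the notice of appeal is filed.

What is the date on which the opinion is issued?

The notice of appeal is filed: Dec 9, 2024.
The record is transmitted: Dec 9, 2024 + 1 week = Dec 16, 2024.
The appellant's brief is filed: Dec 16, 2024 + 2 weeks = Dec 30, 2024.
The appellee's brief is filed: Dec 30, 2024 + 8 weeks = Feb 24, 2025.
Oral argument is held: Feb 24, 2025 + 2 weeks = Mar 10, 2025.
The opinion is issued: Mar 10, 2025 + 3 weeks = Mar 31, 2025.

2025-03-31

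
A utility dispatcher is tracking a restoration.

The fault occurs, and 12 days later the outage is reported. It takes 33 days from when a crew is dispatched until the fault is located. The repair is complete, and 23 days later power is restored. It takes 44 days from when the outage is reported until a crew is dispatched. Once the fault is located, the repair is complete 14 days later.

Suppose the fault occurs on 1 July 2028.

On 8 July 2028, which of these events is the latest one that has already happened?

The fault occurs

The fault occurs: Jul 1, 2028.
The outage is reported: Jul 1, 2028 + 12 days = Jul 13, 2028.
A crew is dispatched: Jul 13, 2028 + 44 days = Aug 26, 2028.
The fault is located: Aug 26, 2028 + 33 days = Sep 28, 2028.
The repair is complete: Sep 28, 2028 + 14 days = Oct 12, 2028.
Power is restored: Oct 12, 2028 + 23 days = Nov 4, 2028.
Jul 8, 2028 falls between when the fault occurs (Jul 1, 2028) and when the outage is reported (Jul 13, 2028).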